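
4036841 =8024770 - 3987929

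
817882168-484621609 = 333260559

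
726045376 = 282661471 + 443383905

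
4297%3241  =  1056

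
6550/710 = 9 + 16/71 = 9.23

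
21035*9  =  189315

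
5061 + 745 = 5806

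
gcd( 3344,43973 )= 1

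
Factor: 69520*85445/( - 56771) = -2^4 * 5^2*13^( - 1)*23^1*79^1*397^( - 1)*743^1=- 540012400/5161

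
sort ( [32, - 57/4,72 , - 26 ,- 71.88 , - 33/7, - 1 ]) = [ - 71.88,  -  26 ,-57/4 , - 33/7, - 1, 32,72 ]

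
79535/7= 79535/7= 11362.14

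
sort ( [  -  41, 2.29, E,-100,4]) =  [ - 100, - 41,2.29,E,4]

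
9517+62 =9579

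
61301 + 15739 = 77040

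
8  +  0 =8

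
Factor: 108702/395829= 198/721= 2^1*3^2*7^( - 1)*11^1*103^( - 1)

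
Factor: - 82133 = -23^1*3571^1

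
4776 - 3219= 1557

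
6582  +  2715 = 9297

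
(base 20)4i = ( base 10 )98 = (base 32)32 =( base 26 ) 3k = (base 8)142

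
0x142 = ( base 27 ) BP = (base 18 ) hg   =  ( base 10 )322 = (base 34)9G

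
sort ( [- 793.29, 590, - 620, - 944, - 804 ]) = [-944, - 804 , - 793.29, - 620, 590 ]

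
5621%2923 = 2698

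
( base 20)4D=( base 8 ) 135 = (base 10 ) 93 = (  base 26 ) 3f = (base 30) 33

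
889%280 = 49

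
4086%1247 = 345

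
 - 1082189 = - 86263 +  - 995926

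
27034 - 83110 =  - 56076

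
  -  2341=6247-8588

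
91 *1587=144417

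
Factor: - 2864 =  - 2^4*179^1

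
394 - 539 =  - 145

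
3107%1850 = 1257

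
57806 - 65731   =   - 7925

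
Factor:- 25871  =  - 41^1*631^1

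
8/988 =2/247 = 0.01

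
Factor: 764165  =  5^1 * 152833^1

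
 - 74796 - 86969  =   - 161765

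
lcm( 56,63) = 504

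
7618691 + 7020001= 14638692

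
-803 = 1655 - 2458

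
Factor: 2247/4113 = 3^( - 1 )*7^1*107^1*457^( - 1 )= 749/1371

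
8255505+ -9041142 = -785637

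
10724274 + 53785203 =64509477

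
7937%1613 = 1485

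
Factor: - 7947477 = -3^4* 59^1*1663^1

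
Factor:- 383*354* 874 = -118498668 = - 2^2*3^1 * 19^1*23^1*59^1*383^1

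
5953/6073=5953/6073 = 0.98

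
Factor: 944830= 2^1 * 5^1*94483^1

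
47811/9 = 15937/3 = 5312.33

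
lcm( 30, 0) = 0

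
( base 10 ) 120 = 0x78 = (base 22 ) 5A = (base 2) 1111000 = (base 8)170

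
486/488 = 243/244 = 1.00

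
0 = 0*228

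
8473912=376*22537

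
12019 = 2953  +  9066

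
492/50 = 9+21/25  =  9.84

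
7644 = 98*78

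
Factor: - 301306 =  - 2^1*79^1*1907^1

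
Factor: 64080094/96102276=32040047/48051138=2^( - 1) * 3^ (  -  1 )*13^1*643^1*3833^1 * 8008523^(-1) 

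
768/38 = 384/19 = 20.21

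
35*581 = 20335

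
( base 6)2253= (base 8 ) 1031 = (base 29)if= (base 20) 16h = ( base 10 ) 537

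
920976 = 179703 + 741273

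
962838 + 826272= 1789110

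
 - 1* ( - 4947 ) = 4947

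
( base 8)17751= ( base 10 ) 8169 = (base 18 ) 173f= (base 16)1fe9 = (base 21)IB0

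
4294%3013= 1281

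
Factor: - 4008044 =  - 2^2*733^1*1367^1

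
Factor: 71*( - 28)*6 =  - 2^3*3^1 * 7^1*71^1=- 11928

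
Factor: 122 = 2^1*61^1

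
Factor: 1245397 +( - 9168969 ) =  - 2^2*599^1*3307^1= - 7923572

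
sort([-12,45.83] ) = [ - 12,45.83 ]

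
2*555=1110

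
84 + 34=118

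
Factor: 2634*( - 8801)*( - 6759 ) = 156686016006 = 2^1*3^3*13^1 * 439^1*677^1*751^1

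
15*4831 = 72465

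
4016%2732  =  1284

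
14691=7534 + 7157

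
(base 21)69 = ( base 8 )207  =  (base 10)135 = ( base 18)79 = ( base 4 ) 2013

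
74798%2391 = 677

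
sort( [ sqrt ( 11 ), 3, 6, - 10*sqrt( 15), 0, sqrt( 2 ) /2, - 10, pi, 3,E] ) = [ - 10*sqrt( 15 ),-10,0,sqrt(2 )/2,  E, 3, 3, pi, sqrt (11), 6 ] 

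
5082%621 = 114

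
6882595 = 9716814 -2834219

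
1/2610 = 1/2610 = 0.00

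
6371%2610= 1151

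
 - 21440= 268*( - 80 )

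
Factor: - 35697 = -3^1*73^1*163^1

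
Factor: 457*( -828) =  - 378396 = -2^2*3^2*23^1*457^1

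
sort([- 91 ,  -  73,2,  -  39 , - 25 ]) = [ - 91 ,-73, - 39, - 25 , 2 ] 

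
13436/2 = 6718 = 6718.00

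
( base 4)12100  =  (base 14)208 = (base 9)484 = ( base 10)400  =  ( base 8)620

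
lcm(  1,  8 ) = 8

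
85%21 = 1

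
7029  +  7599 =14628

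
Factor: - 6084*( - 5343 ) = 32506812 = 2^2*3^3*13^3 * 137^1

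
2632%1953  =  679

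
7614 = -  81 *( - 94)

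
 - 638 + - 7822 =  - 8460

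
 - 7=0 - 7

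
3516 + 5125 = 8641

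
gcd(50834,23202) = 2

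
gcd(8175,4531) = 1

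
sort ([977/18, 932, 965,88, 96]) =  [977/18 , 88 , 96,932, 965 ]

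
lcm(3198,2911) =227058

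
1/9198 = 1/9198 = 0.00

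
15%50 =15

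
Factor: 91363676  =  2^2*47^1*485977^1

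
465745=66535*7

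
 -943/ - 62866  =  943/62866 = 0.02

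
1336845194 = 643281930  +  693563264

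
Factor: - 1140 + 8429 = 37^1*197^1= 7289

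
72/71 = 1 + 1/71  =  1.01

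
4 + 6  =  10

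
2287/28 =2287/28= 81.68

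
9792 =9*1088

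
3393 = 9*377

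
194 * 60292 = 11696648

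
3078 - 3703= - 625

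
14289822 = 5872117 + 8417705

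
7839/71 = 7839/71=110.41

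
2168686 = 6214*349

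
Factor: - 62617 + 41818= -20799 = - 3^2 * 2311^1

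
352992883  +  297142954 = 650135837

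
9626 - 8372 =1254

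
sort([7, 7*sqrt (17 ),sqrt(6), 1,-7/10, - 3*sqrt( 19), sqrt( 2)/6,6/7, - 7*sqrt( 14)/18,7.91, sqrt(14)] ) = [ - 3*sqrt(19), - 7 *sqrt(14)/18, - 7/10,sqrt( 2)/6,6/7,1,sqrt( 6),sqrt(14 ) , 7, 7.91, 7 * sqrt(17 )]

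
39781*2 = 79562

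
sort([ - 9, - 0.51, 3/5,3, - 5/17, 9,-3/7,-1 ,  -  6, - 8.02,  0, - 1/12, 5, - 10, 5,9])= [-10, - 9, - 8.02 , - 6, - 1, - 0.51,-3/7, - 5/17, - 1/12, 0, 3/5, 3,5,5,9, 9 ]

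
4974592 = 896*5552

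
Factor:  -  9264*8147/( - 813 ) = 2^4*193^1*271^( - 1)*8147^1 = 25157936/271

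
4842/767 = 6 + 240/767 =6.31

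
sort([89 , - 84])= [ - 84,89 ] 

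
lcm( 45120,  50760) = 406080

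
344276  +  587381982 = 587726258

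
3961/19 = 208 + 9/19 = 208.47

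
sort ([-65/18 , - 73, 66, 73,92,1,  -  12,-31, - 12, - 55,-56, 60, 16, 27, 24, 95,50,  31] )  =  [  -  73,  -  56, - 55, - 31, - 12, - 12,  -  65/18,1, 16, 24, 27, 31,  50, 60, 66, 73,  92, 95]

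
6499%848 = 563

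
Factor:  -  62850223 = - 62850223^1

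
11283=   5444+5839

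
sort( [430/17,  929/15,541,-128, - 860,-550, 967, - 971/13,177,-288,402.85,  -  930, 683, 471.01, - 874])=[-930,-874,-860,  -  550, - 288, - 128, - 971/13,430/17,  929/15, 177,402.85,471.01,  541, 683, 967]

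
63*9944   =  626472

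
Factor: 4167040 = 2^7*5^1*17^1 * 383^1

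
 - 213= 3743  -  3956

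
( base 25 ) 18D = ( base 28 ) 11q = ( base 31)r1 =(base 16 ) 346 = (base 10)838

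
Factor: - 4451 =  - 4451^1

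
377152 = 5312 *71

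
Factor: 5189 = 5189^1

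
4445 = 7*635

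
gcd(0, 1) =1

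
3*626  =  1878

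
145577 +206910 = 352487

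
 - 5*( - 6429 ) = 32145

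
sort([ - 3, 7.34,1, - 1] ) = [ - 3, - 1,1, 7.34]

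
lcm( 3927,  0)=0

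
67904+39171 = 107075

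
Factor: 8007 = 3^1 * 17^1*157^1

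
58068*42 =2438856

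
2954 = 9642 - 6688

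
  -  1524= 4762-6286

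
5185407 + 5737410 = 10922817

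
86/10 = 8 + 3/5 = 8.60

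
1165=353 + 812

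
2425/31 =2425/31= 78.23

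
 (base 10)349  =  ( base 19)i7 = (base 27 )cp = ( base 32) at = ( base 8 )535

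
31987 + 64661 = 96648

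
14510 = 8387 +6123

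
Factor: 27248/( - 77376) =- 2^( -2)*3^ ( - 1 )*31^( - 1 )*131^1 = - 131/372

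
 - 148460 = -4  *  37115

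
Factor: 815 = 5^1*163^1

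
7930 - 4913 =3017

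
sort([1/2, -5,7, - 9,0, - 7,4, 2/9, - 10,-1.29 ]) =[ - 10,  -  9, - 7, - 5, -1.29, 0,2/9, 1/2, 4,7]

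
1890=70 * 27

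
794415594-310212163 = 484203431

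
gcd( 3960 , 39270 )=330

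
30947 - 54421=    - 23474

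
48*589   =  28272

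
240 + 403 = 643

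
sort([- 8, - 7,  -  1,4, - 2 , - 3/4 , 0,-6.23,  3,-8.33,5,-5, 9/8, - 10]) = [ - 10,-8.33,-8, - 7, - 6.23,-5, - 2, - 1,-3/4,0,9/8 , 3,4,5] 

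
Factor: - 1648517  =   - 13^1 * 173^1*733^1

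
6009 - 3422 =2587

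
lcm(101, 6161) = 6161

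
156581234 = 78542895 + 78038339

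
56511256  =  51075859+5435397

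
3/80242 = 3/80242 = 0.00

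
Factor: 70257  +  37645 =2^1*53951^1= 107902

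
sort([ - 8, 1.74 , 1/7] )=[ - 8, 1/7,1.74]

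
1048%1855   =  1048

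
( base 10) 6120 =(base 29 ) 781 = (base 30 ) 6o0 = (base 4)1133220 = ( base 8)13750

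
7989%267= 246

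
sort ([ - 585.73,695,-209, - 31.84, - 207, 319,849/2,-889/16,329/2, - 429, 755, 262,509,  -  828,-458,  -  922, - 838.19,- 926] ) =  [ - 926,-922, - 838.19, - 828, - 585.73, - 458,  -  429, - 209, - 207, - 889/16,  -  31.84,329/2,262,319, 849/2,509,695, 755] 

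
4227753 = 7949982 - 3722229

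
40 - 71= -31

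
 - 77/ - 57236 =77/57236 =0.00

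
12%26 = 12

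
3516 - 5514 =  - 1998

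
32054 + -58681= - 26627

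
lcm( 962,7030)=91390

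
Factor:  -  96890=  - 2^1*5^1 * 9689^1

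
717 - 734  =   - 17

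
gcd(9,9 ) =9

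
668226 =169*3954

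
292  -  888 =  - 596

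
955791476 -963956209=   -  8164733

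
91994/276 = 333 + 43/138 = 333.31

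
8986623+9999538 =18986161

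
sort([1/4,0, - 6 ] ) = [ - 6,0 , 1/4]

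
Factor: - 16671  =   - 3^1*5557^1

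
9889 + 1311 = 11200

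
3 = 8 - 5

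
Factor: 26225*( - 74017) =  - 1941095825 = - 5^2*1049^1*74017^1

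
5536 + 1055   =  6591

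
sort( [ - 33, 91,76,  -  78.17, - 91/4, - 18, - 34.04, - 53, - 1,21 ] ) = [ - 78.17, - 53, - 34.04 , - 33, - 91/4,  -  18, - 1,21,76, 91]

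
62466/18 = 3470 + 1/3 = 3470.33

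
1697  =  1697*1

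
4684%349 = 147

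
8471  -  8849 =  - 378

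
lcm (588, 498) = 48804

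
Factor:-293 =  - 293^1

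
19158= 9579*2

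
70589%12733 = 6924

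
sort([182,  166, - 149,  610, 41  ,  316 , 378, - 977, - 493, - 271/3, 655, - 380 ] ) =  [ - 977, - 493, - 380, - 149, - 271/3, 41,  166,  182, 316,  378, 610,655 ] 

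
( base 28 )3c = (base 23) 44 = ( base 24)40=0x60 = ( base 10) 96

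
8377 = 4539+3838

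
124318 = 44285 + 80033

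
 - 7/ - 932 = 7/932 =0.01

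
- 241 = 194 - 435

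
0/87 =0  =  0.00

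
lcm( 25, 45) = 225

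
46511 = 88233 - 41722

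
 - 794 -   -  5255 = 4461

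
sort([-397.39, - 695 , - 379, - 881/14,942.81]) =[ - 695, - 397.39, - 379, - 881/14, 942.81]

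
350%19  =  8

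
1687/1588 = 1687/1588 = 1.06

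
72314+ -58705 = 13609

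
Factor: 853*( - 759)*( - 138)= 2^1*3^2 * 11^1*23^2*853^1=   89344926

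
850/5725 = 34/229=0.15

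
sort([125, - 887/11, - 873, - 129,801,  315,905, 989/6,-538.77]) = [ - 873, - 538.77,-129, - 887/11,125 , 989/6,  315, 801,905]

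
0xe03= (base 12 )20AB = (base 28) 4g3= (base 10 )3587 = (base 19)9HF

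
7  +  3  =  10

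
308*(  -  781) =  - 240548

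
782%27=26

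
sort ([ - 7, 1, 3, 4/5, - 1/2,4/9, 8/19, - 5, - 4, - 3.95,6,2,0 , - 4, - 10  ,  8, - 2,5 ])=[ - 10, - 7,  -  5, - 4, - 4, - 3.95,-2,-1/2,0,8/19,4/9, 4/5,1,2,3, 5,6 , 8 ] 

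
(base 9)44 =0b101000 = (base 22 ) 1i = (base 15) 2a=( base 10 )40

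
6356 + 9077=15433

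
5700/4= 1425 = 1425.00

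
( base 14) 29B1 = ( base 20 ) ia7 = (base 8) 16357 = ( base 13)34AA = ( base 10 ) 7407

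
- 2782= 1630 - 4412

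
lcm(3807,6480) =304560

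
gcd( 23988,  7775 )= 1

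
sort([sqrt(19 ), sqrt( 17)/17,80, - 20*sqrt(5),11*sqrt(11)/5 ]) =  [ - 20 * sqrt (5 ),sqrt( 17) /17, sqrt( 19), 11*sqrt(11)/5,80]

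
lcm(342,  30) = 1710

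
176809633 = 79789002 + 97020631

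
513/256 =513/256 = 2.00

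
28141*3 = 84423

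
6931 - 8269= - 1338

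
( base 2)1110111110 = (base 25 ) 1D8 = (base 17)356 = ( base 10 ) 958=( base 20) 27I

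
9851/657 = 14 + 653/657 = 14.99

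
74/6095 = 74/6095=0.01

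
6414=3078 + 3336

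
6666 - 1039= 5627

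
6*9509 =57054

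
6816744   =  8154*836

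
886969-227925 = 659044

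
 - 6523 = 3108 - 9631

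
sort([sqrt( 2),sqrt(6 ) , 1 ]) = [ 1,sqrt ( 2),sqrt ( 6) ] 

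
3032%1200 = 632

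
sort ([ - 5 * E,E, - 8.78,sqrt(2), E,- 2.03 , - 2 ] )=[ - 5 * E, - 8.78, - 2.03, - 2,sqrt( 2),E,E] 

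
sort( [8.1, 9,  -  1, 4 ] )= [-1,  4, 8.1,9]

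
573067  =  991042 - 417975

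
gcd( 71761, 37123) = 1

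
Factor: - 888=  -2^3 *3^1 * 37^1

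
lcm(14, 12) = 84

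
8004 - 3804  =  4200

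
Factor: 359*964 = 346076 = 2^2*241^1*359^1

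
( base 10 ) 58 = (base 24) 2A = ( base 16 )3a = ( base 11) 53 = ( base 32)1Q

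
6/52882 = 3/26441 = 0.00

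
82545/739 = 82545/739 = 111.70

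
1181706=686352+495354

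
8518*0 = 0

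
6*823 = 4938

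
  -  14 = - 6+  -8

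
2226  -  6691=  - 4465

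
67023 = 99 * 677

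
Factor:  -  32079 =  - 3^1* 17^2*37^1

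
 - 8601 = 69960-78561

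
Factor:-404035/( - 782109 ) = 3^ ( - 3) * 5^1*19^1*83^( - 1)* 349^( - 1 ) * 4253^1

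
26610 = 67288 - 40678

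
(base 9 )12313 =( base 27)b9c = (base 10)8274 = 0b10000001010010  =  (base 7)33060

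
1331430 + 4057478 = 5388908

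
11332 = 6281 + 5051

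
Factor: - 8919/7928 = -2^(  -  3)*3^2= - 9/8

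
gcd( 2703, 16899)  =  3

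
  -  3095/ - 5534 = 3095/5534 = 0.56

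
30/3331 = 30/3331 = 0.01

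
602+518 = 1120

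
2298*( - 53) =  - 121794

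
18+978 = 996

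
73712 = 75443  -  1731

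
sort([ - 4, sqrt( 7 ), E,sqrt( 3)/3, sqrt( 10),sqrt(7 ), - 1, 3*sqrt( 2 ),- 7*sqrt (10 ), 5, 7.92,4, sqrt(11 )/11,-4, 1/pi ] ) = [ - 7*sqrt(10) , - 4, - 4, - 1, sqrt( 11 )/11,  1/pi, sqrt( 3 ) /3,sqrt( 7 ) , sqrt( 7 ), E,sqrt( 10 ), 4,  3*  sqrt( 2 ), 5,7.92 ]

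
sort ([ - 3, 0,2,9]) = [ - 3, 0, 2,9]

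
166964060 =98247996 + 68716064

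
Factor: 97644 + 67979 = 165623 = 19^1*23^1* 379^1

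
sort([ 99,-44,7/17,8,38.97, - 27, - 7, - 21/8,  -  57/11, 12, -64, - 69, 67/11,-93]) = [ - 93, - 69 ,  -  64, - 44,-27, - 7, - 57/11, - 21/8,7/17, 67/11,  8,12,38.97,99]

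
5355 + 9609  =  14964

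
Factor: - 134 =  - 2^1*67^1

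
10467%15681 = 10467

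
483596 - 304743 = 178853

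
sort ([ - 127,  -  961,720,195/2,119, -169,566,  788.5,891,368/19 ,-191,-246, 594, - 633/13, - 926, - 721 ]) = [ - 961,-926,  -  721, - 246, - 191, - 169,-127, - 633/13,368/19,195/2,119, 566, 594,720, 788.5, 891] 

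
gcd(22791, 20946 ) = 3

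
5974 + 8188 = 14162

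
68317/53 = 1289 = 1289.00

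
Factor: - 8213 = - 43^1*191^1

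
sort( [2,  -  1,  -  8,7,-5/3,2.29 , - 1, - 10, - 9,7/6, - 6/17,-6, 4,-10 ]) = [ - 10 , - 10,-9, - 8, - 6, - 5/3, - 1, - 1, - 6/17, 7/6,2,2.29, 4, 7 ] 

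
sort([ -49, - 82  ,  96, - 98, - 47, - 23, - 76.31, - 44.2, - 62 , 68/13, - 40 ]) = [-98, - 82, - 76.31, - 62, - 49 ,-47, - 44.2,-40 , - 23,  68/13, 96 ]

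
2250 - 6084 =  -3834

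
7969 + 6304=14273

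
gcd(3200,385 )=5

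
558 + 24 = 582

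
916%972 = 916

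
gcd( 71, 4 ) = 1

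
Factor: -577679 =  - 467^1*1237^1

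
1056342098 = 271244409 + 785097689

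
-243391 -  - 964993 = 721602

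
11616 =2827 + 8789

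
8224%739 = 95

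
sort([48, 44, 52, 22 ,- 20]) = [ - 20,22, 44,48, 52 ] 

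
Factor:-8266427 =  - 13^1 * 635879^1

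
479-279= 200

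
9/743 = 9/743= 0.01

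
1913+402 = 2315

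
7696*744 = 5725824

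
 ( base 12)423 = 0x25B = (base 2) 1001011011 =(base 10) 603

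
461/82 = 5 + 51/82 = 5.62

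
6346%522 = 82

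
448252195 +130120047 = 578372242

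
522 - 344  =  178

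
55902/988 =27951/494 = 56.58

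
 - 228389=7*(-32627) 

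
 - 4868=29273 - 34141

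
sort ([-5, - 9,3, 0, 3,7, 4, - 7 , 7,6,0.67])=[ - 9,-7, - 5, 0,0.67,3,3,4,6,7  ,  7]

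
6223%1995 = 238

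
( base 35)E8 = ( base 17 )1C5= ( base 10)498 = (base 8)762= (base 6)2150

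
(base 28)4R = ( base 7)256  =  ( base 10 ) 139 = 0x8b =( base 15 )94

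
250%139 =111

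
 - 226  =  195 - 421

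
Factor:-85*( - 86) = 2^1 * 5^1 * 17^1 * 43^1 = 7310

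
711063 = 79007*9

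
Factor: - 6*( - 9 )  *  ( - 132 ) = -2^3*3^4*11^1  =  -7128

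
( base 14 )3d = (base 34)1L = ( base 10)55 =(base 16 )37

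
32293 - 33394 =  - 1101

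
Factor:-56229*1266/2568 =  - 2^(  -  2)*3^1*107^(-1 )*211^1 *18743^1=-  11864319/428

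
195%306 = 195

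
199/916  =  199/916 = 0.22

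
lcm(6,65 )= 390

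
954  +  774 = 1728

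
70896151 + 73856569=144752720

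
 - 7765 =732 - 8497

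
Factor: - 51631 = -51631^1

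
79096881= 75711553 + 3385328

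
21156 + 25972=47128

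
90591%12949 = 12897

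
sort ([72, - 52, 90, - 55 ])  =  [ - 55, - 52, 72,  90] 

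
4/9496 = 1/2374 = 0.00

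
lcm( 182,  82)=7462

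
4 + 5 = 9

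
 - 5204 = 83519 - 88723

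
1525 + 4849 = 6374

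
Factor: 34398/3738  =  819/89=3^2*7^1 *13^1 *89^( - 1) 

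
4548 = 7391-2843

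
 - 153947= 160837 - 314784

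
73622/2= 36811 = 36811.00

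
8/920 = 1/115 = 0.01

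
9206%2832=710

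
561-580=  - 19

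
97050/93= 1043+17/31 = 1043.55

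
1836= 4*459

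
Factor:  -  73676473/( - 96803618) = 2^ ( - 1 )*13^1*37^( - 1)*1308157^( - 1 )*5667421^1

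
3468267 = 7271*477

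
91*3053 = 277823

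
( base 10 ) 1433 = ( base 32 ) 1CP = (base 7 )4115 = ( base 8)2631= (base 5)21213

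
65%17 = 14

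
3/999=1/333 = 0.00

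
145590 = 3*48530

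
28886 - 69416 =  - 40530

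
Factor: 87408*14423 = 1260685584 = 2^4*3^2* 607^1*14423^1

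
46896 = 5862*8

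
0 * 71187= 0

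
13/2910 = 13/2910 = 0.00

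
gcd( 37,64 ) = 1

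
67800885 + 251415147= 319216032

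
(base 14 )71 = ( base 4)1203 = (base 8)143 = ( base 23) 47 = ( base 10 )99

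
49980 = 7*7140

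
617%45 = 32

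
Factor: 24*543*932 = 2^5*3^2*181^1 * 233^1 = 12145824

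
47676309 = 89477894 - 41801585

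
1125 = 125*9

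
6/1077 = 2/359 = 0.01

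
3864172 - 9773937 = - 5909765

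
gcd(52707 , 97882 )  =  1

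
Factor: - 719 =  - 719^1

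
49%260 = 49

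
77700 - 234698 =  - 156998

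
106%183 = 106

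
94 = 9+85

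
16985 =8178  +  8807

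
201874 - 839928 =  - 638054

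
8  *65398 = 523184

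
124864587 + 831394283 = 956258870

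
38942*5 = 194710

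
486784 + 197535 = 684319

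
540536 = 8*67567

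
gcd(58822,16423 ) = 1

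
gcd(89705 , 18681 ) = 1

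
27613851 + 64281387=91895238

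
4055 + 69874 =73929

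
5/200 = 1/40 = 0.03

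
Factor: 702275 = 5^2 * 7^1*4013^1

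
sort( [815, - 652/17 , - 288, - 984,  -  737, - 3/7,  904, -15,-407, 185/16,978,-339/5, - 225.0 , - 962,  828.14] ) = [- 984  , - 962, - 737, - 407,-288, - 225.0 , -339/5  , - 652/17, - 15, - 3/7,185/16,815,828.14,  904, 978] 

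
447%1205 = 447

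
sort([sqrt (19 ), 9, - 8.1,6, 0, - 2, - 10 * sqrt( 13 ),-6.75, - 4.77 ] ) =[- 10*sqrt( 13 ),  -  8.1,- 6.75,- 4.77, - 2, 0,sqrt(19),6,9]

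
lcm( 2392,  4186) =16744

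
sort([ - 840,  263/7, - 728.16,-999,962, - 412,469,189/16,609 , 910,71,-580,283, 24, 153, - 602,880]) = [ - 999, - 840,-728.16,-602, - 580,-412,189/16,  24,263/7, 71, 153,283,469, 609, 880, 910 , 962]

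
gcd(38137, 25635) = 1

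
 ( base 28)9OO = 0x1e48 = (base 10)7752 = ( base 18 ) 15gc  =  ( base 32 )7i8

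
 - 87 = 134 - 221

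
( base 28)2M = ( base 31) 2g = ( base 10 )78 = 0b1001110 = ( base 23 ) 39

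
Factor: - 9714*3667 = - 2^1*3^1*19^1*193^1*1619^1 = -  35621238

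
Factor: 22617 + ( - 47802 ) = -25185 = - 3^1*5^1*23^1*73^1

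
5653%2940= 2713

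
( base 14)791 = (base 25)29O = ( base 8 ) 2733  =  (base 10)1499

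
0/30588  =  0 = 0.00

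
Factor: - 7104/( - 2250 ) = 1184/375 = 2^5 *3^ ( - 1)*5^( - 3)*37^1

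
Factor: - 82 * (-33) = 2^1*3^1*11^1 * 41^1 = 2706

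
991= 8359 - 7368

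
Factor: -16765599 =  - 3^1*5588533^1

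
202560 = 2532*80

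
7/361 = 7/361  =  0.02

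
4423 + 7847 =12270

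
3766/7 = 538 = 538.00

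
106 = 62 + 44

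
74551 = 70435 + 4116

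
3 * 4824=14472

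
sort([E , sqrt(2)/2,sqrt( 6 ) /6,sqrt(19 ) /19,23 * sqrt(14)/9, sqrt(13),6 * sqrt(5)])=[sqrt(19) /19, sqrt(6)/6,sqrt(2 ) /2,E,sqrt( 13),23 *sqrt(14 ) /9,6 * sqrt( 5)]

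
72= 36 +36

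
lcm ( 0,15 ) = 0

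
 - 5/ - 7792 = 5/7792 = 0.00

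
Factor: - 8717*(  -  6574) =57305558 = 2^1*19^1*23^1 *173^1*379^1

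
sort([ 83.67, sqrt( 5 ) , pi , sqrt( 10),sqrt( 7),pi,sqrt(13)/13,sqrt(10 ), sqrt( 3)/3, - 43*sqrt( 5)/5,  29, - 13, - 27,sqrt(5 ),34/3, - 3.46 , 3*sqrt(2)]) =[-27, - 43*sqrt(5 )/5, - 13 , -3.46, sqrt(13 )/13,sqrt(3)/3,sqrt( 5),  sqrt( 5 ),sqrt( 7), pi, pi,sqrt ( 10 ) , sqrt ( 10 ) , 3*sqrt(2 ),  34/3, 29, 83.67]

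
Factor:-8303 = -19^2*23^1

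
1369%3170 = 1369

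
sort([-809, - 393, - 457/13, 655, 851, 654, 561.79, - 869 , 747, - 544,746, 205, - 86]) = [ - 869,-809, - 544,-393, - 86, - 457/13 , 205, 561.79 , 654,655,746,747,  851 ] 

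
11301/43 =11301/43=262.81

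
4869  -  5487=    - 618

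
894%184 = 158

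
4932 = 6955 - 2023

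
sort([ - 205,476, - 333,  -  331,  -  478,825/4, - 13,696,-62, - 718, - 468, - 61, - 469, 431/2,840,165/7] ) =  [  -  718, - 478, - 469, -468,-333, - 331 ,-205, - 62,-61, -13, 165/7, 825/4,431/2 , 476,696,  840] 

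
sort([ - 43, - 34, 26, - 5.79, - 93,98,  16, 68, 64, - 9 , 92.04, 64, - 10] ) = [ - 93,-43, - 34, - 10 , - 9, - 5.79, 16, 26,64 , 64, 68, 92.04,98]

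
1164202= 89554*13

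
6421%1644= 1489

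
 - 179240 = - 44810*4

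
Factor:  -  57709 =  - 57709^1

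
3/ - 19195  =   - 3/19195= - 0.00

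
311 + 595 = 906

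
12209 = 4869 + 7340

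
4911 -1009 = 3902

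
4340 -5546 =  - 1206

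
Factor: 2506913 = 2506913^1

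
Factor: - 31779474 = - 2^1*3^1*419^1*12641^1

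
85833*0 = 0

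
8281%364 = 273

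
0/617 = 0 = 0.00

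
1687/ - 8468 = -1 + 6781/8468=- 0.20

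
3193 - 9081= - 5888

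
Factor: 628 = 2^2*157^1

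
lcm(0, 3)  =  0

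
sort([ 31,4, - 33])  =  [-33, 4 , 31 ] 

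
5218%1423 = 949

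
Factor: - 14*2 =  - 28 = - 2^2*7^1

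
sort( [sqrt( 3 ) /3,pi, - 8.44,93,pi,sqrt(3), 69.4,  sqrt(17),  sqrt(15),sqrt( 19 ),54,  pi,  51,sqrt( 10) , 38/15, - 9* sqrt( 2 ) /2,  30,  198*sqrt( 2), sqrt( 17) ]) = [ - 8.44,  -  9*sqrt ( 2)/2,sqrt( 3) /3 , sqrt( 3),38/15,pi, pi, pi,sqrt(10), sqrt( 15) , sqrt( 17 ), sqrt( 17 ), sqrt(19), 30, 51,  54,69.4, 93,198*sqrt(2 )]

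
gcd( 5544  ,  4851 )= 693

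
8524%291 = 85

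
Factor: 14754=2^1 * 3^1*2459^1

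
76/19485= 76/19485 = 0.00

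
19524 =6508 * 3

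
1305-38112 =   -  36807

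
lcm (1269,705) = 6345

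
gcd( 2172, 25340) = 724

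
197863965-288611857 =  - 90747892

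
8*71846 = 574768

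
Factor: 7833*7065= 55340145= 3^3*5^1*7^1 *157^1*373^1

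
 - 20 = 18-38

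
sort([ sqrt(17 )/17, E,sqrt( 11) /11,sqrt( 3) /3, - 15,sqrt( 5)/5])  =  [ - 15,sqrt( 17 )/17 , sqrt( 11 ) /11,sqrt( 5)/5,sqrt( 3 ) /3,E ]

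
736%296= 144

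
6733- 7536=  - 803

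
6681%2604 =1473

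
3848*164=631072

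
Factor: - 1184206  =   - 2^1*73^1*8111^1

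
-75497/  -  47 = 75497/47 = 1606.32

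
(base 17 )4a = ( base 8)116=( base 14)58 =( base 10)78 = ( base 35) 28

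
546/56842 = 273/28421  =  0.01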